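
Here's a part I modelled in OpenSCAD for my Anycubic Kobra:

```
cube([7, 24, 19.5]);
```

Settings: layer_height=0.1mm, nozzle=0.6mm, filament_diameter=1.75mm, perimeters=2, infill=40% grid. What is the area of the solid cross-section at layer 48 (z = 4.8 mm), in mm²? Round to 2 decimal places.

168.00 mm²

At z = 4.8 mm: the cube (footprint 7×24) is included at this height (area 168.00 mm²). Overall, the cross-section is a single solid region. Net area = 168.00 mm².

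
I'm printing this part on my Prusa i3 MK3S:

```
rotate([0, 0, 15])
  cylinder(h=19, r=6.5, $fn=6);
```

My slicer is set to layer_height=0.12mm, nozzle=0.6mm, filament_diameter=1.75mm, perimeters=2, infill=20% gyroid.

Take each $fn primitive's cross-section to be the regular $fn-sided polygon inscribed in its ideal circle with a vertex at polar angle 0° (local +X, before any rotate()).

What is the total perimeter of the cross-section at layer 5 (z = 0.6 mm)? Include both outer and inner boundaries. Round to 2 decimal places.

At z = 0.6 mm: the cylinder: section is a regular 6-gon, circumradius r=6.5 (perimeter = 2·6·6.500·sin(180°/6) = 39.00 mm); (rotated 15° about Z; rotation is an isometry so areas/perimeters/island counts are preserved). Overall, the cross-section is a single solid region. Total boundary length (outer) = 39.00 mm.

39.00 mm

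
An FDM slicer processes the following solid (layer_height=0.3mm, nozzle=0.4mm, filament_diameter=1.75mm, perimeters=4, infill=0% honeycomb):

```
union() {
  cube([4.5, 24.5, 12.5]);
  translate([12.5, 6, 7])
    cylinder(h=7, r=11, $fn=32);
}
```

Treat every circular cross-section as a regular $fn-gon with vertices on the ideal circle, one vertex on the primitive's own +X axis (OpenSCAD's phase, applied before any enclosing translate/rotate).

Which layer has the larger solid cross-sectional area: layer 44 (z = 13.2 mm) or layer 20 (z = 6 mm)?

layer 44 (z = 13.2 mm)

Layer 44 (z = 13.2): the cube does not reach this height (z outside [0, 12.5]); the cylinder at (12.5, 6): section is a regular 32-gon, circumradius r=11 (area = (32/2)·11.000²·sin(360°/32) = 377.69 mm²); Taking the union: only the r=11 cylinder at (12.5, 6) is present, so the union is just that shape — area = 377.69 mm². So its area = 377.69 mm². Layer 20 (z = 6): the cube (footprint 4.5×24.5) is included at this height (area 110.25 mm²); the cylinder at (12.5, 6) does not reach this height (z outside [7, 14]); Combining (union): only the 4.5×24.5 cube is present, so the union is just that shape — area = 110.25 mm². So its area = 110.25 mm². Layer 44 is larger (377.69 vs 110.25 mm²).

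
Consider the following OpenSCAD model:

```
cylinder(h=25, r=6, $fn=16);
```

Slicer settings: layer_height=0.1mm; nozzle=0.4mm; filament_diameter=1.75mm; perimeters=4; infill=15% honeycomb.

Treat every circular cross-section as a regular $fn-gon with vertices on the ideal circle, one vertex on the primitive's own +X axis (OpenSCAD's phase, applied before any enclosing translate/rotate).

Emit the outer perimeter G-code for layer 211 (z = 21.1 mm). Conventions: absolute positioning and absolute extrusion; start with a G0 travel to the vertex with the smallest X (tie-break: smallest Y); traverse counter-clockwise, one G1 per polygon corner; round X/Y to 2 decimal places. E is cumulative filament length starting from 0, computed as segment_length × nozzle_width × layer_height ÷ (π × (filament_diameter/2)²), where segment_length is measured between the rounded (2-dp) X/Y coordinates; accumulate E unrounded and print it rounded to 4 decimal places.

At z = 21.1 mm: the cylinder: section is a regular 16-gon, circumradius r=6. The outline is a single polygon with 16 vertices. Extrusion per mm of travel: 0.4 × 0.1 / (π × 0.875²) = 0.016630. Accumulating E over each segment gives final E = 0.6227.

G0 X-6.00 Y0.00 Z21.10
G1 X-5.54 Y-2.30 E0.0390
G1 X-4.24 Y-4.24 E0.0778
G1 X-2.30 Y-5.54 E0.1167
G1 X0.00 Y-6.00 E0.1557
G1 X2.30 Y-5.54 E0.1947
G1 X4.24 Y-4.24 E0.2335
G1 X5.54 Y-2.30 E0.2724
G1 X6.00 Y0.00 E0.3114
G1 X5.54 Y2.30 E0.3504
G1 X4.24 Y4.24 E0.3892
G1 X2.30 Y5.54 E0.4280
G1 X0.00 Y6.00 E0.4671
G1 X-2.30 Y5.54 E0.5061
G1 X-4.24 Y4.24 E0.5449
G1 X-5.54 Y2.30 E0.5837
G1 X-6.00 Y0.00 E0.6227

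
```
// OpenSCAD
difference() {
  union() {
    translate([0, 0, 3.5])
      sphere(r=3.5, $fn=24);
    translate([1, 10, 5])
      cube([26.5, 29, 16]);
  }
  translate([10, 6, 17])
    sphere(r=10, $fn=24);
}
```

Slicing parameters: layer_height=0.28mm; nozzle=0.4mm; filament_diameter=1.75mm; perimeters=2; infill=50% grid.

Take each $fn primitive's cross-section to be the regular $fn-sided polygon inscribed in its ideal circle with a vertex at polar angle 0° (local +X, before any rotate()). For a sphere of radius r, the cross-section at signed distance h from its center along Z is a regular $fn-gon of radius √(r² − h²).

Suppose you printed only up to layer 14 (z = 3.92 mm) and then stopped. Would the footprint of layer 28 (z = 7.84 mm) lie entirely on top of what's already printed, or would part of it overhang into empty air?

Compare the two slices. At z = 3.92: the r=3.5 sphere slices to a regular 24-gon of circumradius 3.475 (√(r²−h²) with h=0.42 from center) (area = (24/2)·3.475²·sin(360°/24) = 37.50 mm²); the cube at (1, 10) does not reach this height (z outside [5, 21]); Combining (union): only the r=3.5 sphere is present, so the union is just that shape — area = 37.50 mm²; the sphere at (10, 6) is not intersected at this z (|z−center|=13.080 > r=10); Subtracting the remaining from the first: none of the subtracted shapes is present at this height, so that combined region is unchanged — area = 37.50 mm². At z = 7.84: the sphere is absent (|z−center|=4.340 > r=3.5); the 26.5×29 cube at (1, 10) contributes its full rectangle (area 768.50 mm²); Taking the union: only the 26.5×29 cube at (1, 10) is present, so the union is just that shape — area = 768.50 mm²; the r=10 sphere at (10, 6) slices to a regular 24-gon of circumradius 4.012 (√(r²−h²) with h=9.16 from center) (area = (24/2)·4.012²·sin(360°/24) = 49.99 mm²); Taking the first minus the rest: starting from that combined region (768.50 mm²), the r=10 sphere at (10, 6) partially overlaps it — only the 0.00 mm² overlap (of its 49.99 mm²) is removed, clipping the outline — area = 768.50 mm². Checking containment: at z = 7.84 the cross-section extends beyond the z = 3.92 cross-section by about 768.50 mm².

part overhangs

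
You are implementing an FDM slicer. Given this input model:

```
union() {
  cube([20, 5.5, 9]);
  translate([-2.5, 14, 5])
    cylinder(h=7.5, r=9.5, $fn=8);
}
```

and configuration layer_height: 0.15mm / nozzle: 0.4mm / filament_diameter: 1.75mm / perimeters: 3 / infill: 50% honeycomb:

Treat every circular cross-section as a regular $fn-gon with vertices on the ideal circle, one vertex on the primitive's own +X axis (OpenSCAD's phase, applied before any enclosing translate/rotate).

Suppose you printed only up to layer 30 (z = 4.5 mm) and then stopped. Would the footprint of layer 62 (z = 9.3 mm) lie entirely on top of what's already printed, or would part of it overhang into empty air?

part overhangs

Compare the two slices. At z = 4.5: the cube (footprint 20×5.5) is included at this height (area 110.00 mm²); the cylinder at (-2.5, 14) does not reach this height (z outside [5, 12.5]); Taking the union: only the 20×5.5 cube is present, so the union is just that shape — area = 110.00 mm². At z = 9.3: the cube is not intersected at this z (z outside [0, 9]); the r=9.5 cylinder at (-2.5, 14) gives a regular 8-gon of circumradius 9.5 (constant along its height) (area = (8/2)·9.500²·sin(360°/8) = 255.27 mm²); Combining (union): only the r=9.5 cylinder at (-2.5, 14) is present, so the union is just that shape — area = 255.27 mm². Checking containment: at z = 9.3 the cross-section extends beyond the z = 4.5 cross-section by about 255.27 mm².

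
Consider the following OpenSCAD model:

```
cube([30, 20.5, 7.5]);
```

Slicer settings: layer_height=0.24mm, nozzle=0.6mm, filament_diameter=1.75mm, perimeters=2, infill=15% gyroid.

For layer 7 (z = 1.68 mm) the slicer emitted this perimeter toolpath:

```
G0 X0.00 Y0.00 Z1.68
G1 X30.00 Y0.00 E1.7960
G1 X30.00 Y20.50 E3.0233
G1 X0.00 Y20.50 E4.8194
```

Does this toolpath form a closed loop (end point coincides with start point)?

Start point (G0): (0.00, 0.00). End point (last G1): the path does not return to the start — open.

no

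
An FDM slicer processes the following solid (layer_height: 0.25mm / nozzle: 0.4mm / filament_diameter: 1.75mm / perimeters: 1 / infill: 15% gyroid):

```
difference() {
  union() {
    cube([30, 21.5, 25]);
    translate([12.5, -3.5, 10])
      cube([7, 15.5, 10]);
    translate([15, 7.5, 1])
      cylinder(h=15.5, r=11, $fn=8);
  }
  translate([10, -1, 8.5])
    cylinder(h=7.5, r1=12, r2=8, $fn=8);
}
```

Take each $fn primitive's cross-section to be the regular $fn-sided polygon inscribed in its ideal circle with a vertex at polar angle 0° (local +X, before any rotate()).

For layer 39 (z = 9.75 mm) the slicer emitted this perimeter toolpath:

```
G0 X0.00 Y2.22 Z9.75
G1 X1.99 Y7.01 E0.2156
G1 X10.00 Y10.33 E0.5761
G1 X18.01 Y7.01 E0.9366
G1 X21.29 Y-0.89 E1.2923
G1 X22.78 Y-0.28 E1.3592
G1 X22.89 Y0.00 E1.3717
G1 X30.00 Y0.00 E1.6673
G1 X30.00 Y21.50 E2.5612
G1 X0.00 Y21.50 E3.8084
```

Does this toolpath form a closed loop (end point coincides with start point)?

no

Start point (G0): (0.00, 2.22). End point (last G1): the path does not return to the start — open.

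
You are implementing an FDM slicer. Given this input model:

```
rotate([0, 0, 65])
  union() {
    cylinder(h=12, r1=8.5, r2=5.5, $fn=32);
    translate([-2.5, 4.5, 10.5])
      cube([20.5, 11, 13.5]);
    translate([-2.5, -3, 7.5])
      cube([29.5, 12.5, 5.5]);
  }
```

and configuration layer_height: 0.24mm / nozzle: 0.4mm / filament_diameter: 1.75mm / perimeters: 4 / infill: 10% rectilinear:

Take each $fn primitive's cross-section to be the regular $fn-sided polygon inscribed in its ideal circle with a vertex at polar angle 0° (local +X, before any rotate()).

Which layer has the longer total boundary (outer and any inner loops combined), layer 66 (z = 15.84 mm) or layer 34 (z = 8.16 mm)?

layer 34 (z = 8.16 mm)

Layer 66 (z = 15.84): the cone is absent (z outside [0, 12]); the cube at (-2.5, 4.5) (footprint 20.5×11) is included at this height (perimeter 63.00 mm); the cube at (-2.5, -3) is absent (z outside [7.5, 13]); Merging all regions: only the 20.5×11 cube at (-2.5, 4.5) is present, so the union is just that shape — boundary = 63.00 mm; (rotated 65° about Z; rotation is an isometry so areas/perimeters/island counts are preserved). So its perimeter = 63.00 mm. Layer 34 (z = 8.16): the cone: at t=0.680 of its height the radius interpolates to r₁+(r₂−r₁)t = 6.460, giving a regular 32-gon of that circumradius (perimeter = 2·32·6.460·sin(180°/32) = 40.52 mm); the cube at (-2.5, 4.5) is absent (z outside [10.5, 24]); the cube at (-2.5, -3) is present — its section is the full 29.5×12.5 rectangle (perimeter 84.00 mm); Combining (union): the regions partially overlap (shared area 74.35 mm²), so the edge portions inside another operand are dropped and the merged outline is re-measured after clipping — boundary = 91.56 mm; (whole slice rotated 65° about Z — lengths, areas and connectivity unchanged). So its perimeter = 91.56 mm. Layer 34 is larger (91.56 vs 63.00 mm).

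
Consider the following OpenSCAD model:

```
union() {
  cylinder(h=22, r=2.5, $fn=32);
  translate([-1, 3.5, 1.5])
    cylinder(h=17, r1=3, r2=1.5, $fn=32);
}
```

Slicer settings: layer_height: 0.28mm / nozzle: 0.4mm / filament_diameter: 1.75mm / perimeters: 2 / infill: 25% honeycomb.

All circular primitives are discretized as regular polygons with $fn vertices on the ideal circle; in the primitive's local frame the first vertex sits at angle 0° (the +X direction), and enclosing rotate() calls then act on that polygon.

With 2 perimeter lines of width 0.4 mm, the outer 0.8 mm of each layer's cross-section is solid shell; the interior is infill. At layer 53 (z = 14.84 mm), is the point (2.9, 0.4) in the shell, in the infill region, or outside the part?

At z = 14.84 mm: the r=2.5 cylinder contributes a regular 32-gon of circumradius 2.5; the cone at (-1, 3.5) (r1=3→r2=1.5) has section circumradius 1.823 here — a regular 32-gon; Taking the union: the regions partially overlap (shared area 1.03 mm²), so overlapping operands fuse into one piece — 1 connected region. Overall, the cross-section is a single solid region. The nearest boundary edge runs (2.45, 0.49)→(2.50, 0.00); distance from the point to it = 0.44 mm. The point is not inside any of the regions above, so it lies outside the cross-section (0.44 mm from the nearest boundary).

outside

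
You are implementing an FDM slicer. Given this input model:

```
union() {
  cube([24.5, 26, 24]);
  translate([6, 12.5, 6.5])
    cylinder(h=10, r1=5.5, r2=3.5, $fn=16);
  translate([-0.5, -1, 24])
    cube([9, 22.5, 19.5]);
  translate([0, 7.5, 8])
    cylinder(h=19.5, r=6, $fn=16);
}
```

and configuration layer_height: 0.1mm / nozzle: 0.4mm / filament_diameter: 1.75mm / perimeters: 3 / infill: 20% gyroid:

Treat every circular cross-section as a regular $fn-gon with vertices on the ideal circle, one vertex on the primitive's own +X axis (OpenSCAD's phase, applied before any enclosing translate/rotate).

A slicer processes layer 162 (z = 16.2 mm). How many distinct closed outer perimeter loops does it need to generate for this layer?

1

At z = 16.2 mm: the cube (footprint 24.5×26) is included at this height; the cone at (6, 12.5) (r1=5.5→r2=3.5) has section circumradius 3.560 here — a regular 16-gon; the cube at (-0.5, -1) does not reach this height (z outside [24, 43.5]); the r=6 cylinder at (0, 7.5) gives a regular 16-gon of circumradius 6 (constant along its height); Combining (union): the regions partially overlap (shared area 93.91 mm²), so overlapping operands fuse into one piece — 1 connected region. The result has 1 disconnected region.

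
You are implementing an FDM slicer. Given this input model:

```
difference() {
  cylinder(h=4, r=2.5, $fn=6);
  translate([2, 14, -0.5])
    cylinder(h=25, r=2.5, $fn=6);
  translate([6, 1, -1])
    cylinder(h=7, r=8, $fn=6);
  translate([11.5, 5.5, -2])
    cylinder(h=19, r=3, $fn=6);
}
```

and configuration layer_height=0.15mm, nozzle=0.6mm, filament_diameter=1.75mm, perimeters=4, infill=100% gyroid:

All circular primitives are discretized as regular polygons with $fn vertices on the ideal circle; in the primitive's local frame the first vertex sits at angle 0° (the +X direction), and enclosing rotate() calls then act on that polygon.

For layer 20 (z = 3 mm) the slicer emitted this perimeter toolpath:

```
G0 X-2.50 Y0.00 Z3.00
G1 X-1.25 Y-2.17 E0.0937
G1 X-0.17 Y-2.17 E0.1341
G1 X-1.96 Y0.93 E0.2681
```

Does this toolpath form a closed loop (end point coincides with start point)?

Start point (G0): (-2.50, 0.00). End point (last G1): the path does not return to the start — open.

no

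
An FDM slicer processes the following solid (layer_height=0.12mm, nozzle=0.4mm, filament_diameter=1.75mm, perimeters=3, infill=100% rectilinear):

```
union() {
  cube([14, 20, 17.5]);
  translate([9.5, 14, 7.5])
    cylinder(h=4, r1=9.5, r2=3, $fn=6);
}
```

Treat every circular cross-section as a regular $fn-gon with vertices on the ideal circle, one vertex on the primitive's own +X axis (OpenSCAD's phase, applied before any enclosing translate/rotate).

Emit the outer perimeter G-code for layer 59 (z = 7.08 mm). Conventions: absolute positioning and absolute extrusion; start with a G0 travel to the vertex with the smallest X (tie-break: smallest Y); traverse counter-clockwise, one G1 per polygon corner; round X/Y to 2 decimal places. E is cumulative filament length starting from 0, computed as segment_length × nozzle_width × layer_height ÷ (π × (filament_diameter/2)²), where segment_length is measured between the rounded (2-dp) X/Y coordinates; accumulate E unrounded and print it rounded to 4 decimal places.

G0 X0.00 Y0.00 Z7.08
G1 X14.00 Y0.00 E0.2794
G1 X14.00 Y20.00 E0.6785
G1 X0.00 Y20.00 E0.9579
G1 X0.00 Y0.00 E1.3570

At z = 7.08 mm: the cube (footprint 14×20) is included at this height; the cone at (9.5, 14) does not reach this height (z outside [7.5, 11.5]); Combining (union): only the 14×20 cube is present, so the union is just that shape — 1 connected region. The outline is a single polygon with 4 vertices. Extrusion per mm of travel: 0.4 × 0.12 / (π × 0.875²) = 0.019956. Accumulating E over each segment gives final E = 1.3570.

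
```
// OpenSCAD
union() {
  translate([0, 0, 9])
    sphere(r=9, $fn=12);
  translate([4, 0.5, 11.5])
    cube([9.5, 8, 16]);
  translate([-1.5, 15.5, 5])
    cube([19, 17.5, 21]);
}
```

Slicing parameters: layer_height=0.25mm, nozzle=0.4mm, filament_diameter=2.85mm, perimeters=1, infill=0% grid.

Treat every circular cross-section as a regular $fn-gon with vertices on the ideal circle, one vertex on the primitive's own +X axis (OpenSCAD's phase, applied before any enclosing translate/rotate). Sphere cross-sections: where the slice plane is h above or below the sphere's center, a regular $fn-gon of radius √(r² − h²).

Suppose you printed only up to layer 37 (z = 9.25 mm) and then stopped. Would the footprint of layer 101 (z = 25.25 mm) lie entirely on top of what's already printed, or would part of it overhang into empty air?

Compare the two slices. At z = 9.25: the r=9 sphere slices to a regular 12-gon of circumradius 8.997 (√(r²−h²) with h=0.25 from center) (area = (12/2)·8.997²·sin(360°/12) = 242.81 mm²); the cube at (4, 0.5) does not reach this height (z outside [11.5, 27.5]); the cube at (-1.5, 15.5) is present — its section is the full 19×17.5 rectangle (area 332.50 mm²); Merging all regions: the 2 present regions are separate (no shared area or edge), so areas and boundary lengths simply add and each stays a separate island — area = 575.31 mm². At z = 25.25: the sphere is not intersected at this z (|z−center|=16.250 > r=9); the cube at (4, 0.5) is present — its section is the full 9.5×8 rectangle (area 76.00 mm²); the cube at (-1.5, 15.5) is present — its section is the full 19×17.5 rectangle (area 332.50 mm²); Combining (union): the 2 present regions are separate (no shared area or edge), so areas and boundary lengths simply add and each stays a separate island — area = 408.50 mm². Checking containment: at z = 25.25 the cross-section extends beyond the z = 9.25 cross-section by about 51.60 mm².

part overhangs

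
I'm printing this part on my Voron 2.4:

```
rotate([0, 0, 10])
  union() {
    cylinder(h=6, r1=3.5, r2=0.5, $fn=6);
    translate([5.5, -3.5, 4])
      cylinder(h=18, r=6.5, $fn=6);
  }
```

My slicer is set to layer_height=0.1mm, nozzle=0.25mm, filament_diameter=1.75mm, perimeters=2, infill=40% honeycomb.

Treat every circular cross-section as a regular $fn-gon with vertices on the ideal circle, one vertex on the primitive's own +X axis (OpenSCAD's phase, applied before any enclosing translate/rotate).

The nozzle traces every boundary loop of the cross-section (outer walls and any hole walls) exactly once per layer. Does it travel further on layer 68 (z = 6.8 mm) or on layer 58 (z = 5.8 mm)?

Layer 68 (z = 6.8): the cone does not reach this height (z outside [0, 6]); the cylinder at (5.5, -3.5): section is a regular 6-gon, circumradius r=6.5 (perimeter = 2·6·6.500·sin(180°/6) = 39.00 mm); Combining (union): only the r=6.5 cylinder at (5.5, -3.5) is present, so the union is just that shape — boundary = 39.00 mm; (rotated 10° about Z; rotation is an isometry so areas/perimeters/island counts are preserved). So its perimeter = 39.00 mm. Layer 58 (z = 5.8): the cone contributes a regular 6-gon of circumradius 0.600 (interpolated between r1=3.5 and r2=0.5 at t=0.967) (perimeter = 2·6·0.600·sin(180°/6) = 3.60 mm); the r=6.5 cylinder at (5.5, -3.5) gives a regular 6-gon of circumradius 6.5 (constant along its height) (perimeter = 2·6·6.500·sin(180°/6) = 39.00 mm); Taking the union: the 2 present regions are separate (no shared area or edge), so areas and boundary lengths simply add and each stays a separate island — boundary = 42.60 mm; (rotated 10° about Z; rotation is an isometry so areas/perimeters/island counts are preserved). So its perimeter = 42.60 mm. Layer 58 is larger (42.60 vs 39.00 mm).

layer 58 (z = 5.8 mm)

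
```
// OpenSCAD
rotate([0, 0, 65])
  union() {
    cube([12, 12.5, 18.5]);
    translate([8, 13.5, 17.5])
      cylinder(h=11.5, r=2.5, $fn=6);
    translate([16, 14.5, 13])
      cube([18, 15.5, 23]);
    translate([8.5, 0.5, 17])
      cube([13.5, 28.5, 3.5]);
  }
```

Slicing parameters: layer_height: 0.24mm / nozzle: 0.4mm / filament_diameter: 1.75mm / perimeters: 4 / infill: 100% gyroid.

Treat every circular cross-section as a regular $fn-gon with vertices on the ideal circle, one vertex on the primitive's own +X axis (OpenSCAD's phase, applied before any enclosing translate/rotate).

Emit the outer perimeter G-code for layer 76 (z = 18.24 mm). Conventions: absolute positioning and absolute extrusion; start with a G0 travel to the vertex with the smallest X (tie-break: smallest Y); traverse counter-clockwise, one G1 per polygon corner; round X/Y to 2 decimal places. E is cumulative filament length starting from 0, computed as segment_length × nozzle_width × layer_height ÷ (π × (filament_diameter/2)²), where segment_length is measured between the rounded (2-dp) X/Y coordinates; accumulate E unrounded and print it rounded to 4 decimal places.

G0 X-22.69 Y19.96 Z18.24
G1 X-10.61 Y14.32 E0.5321
G1 X-11.34 Y12.74 E0.6016
G1 X-9.91 Y10.69 E0.7013
G1 X-8.76 Y10.79 E0.7474
G1 X-11.33 Y5.28 E0.9901
G1 X0.00 Y0.00 E1.4890
G1 X5.07 Y10.88 E1.9680
G1 X4.62 Y11.09 E1.9879
G1 X8.84 Y20.15 E2.3868
G1 X-3.84 Y26.07 E2.9453
G1 X1.23 Y36.94 E3.4240
G1 X-12.82 Y43.49 E4.0427
G1 X-20.43 Y27.18 E4.7611
G1 X-19.52 Y26.76 E4.8011
G1 X-22.69 Y19.96 E5.1005

At z = 18.24 mm: the cube is present — its section is the full 12×12.5 rectangle; the cylinder at (8, 13.5): section is a regular 6-gon, circumradius r=2.5; the cube at (16, 14.5) is present — its section is the full 18×15.5 rectangle; the cube at (8.5, 0.5) is present — its section is the full 13.5×28.5 rectangle; Merging all regions: the regions partially overlap (shared area 137.38 mm²), so overlapping operands fuse into one piece — 1 connected region; (rotated 65° about Z; rotation is an isometry so areas/perimeters/island counts are preserved). The outline is a single polygon with 15 vertices. Extrusion per mm of travel: 0.4 × 0.24 / (π × 0.875²) = 0.039912. Accumulating E over each segment gives final E = 5.1005.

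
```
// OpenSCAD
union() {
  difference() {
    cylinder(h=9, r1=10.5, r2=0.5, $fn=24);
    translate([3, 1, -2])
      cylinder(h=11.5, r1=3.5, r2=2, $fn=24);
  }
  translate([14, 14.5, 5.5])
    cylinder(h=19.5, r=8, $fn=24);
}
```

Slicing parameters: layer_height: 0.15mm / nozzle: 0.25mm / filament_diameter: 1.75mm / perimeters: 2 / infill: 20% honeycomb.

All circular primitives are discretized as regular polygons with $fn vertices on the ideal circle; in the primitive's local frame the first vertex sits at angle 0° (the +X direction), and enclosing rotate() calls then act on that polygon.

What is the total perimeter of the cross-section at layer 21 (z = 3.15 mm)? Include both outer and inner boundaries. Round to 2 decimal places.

61.58 mm

At z = 3.15 mm: the cone (r1=10.5→r2=0.5) has section circumradius 7.000 here — a regular 24-gon (perimeter = 2·24·7.000·sin(180°/24) = 43.86 mm); the cone at (3, 1) contributes a regular 24-gon of circumradius 2.828 (interpolated between r1=3.5 and r2=2 at t=0.448) (perimeter = 2·24·2.828·sin(180°/24) = 17.72 mm); Subtracting the remaining from the first: starting from the cone, the cone at (3, 1) lies wholly inside it (removes its full 24.84 mm² and its 17.72 mm outline becomes a hole wall) — boundary (outer + 1 inner loop) = 61.58 mm; the cylinder at (14, 14.5) is not intersected at this z (z outside [5.5, 25]); Merging all regions: only that combined region is present, so the union is just that shape — boundary (outer + 1 inner loop) = 61.58 mm. Overall, the cross-section is one region with 1 hole. Total boundary length (outer + inner) = 61.58 mm.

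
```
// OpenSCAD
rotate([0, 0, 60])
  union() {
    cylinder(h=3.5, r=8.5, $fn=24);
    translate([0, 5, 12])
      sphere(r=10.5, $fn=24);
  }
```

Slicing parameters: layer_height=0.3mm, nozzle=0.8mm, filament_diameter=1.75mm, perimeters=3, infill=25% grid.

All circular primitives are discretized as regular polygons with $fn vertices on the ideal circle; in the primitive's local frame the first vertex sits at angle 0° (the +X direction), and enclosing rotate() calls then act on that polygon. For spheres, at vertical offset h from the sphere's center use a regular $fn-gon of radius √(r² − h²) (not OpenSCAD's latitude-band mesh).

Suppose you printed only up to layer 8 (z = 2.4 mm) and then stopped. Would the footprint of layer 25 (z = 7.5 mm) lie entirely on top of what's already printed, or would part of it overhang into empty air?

part overhangs

Compare the two slices. At z = 2.4: the cylinder: section is a regular 24-gon, circumradius r=8.5 (area = (24/2)·8.500²·sin(360°/24) = 224.40 mm²); the sphere at (0, 5): section is a regular 24-gon, circumradius = √(r²−h²) = √(10.5²−9.6²) = 4.253 (area = (24/2)·4.253²·sin(360°/24) = 56.18 mm²); Combining (union): the regions partially overlap — summed areas 280.58 mm² minus the doubly-counted overlap 52.75 mm² gives 227.83 mm² — area = 227.83 mm²; (whole slice rotated 60° about Z — lengths, areas and connectivity unchanged). At z = 7.5: the cylinder is not intersected at this z (z outside [0, 3.5]); the r=10.5 sphere at (0, 5) slices to a regular 24-gon of circumradius 9.487 (√(r²−h²) with h=4.5 from center) (area = (24/2)·9.487²·sin(360°/24) = 279.52 mm²); Merging all regions: only the r=10.5 sphere at (0, 5) is present, so the union is just that shape — area = 279.52 mm²; (whole slice rotated 60° about Z — lengths, areas and connectivity unchanged). Checking containment: at z = 7.5 the cross-section extends beyond the z = 2.4 cross-section by about 114.16 mm².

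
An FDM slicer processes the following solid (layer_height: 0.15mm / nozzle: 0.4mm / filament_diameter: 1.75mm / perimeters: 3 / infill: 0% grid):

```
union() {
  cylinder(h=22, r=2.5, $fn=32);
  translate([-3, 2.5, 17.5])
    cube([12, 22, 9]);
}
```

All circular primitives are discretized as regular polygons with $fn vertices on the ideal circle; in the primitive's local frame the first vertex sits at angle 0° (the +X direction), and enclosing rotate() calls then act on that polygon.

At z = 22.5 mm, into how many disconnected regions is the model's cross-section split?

1

At z = 22.5 mm: the cylinder is not intersected at this z (z outside [0, 22]); the 12×22 cube at (-3, 2.5) contributes its full rectangle; Merging all regions: only the 12×22 cube at (-3, 2.5) is present, so the union is just that shape — 1 connected region. The result has 1 disconnected region.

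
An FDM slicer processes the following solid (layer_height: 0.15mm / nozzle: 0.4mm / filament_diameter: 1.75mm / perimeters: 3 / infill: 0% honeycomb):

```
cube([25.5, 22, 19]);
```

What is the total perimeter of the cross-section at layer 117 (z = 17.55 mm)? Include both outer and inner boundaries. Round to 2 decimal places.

95.00 mm

At z = 17.55 mm: the cube (footprint 25.5×22) is included at this height (perimeter 95.00 mm). Overall, the cross-section is a single solid region. Total boundary length (outer) = 95.00 mm.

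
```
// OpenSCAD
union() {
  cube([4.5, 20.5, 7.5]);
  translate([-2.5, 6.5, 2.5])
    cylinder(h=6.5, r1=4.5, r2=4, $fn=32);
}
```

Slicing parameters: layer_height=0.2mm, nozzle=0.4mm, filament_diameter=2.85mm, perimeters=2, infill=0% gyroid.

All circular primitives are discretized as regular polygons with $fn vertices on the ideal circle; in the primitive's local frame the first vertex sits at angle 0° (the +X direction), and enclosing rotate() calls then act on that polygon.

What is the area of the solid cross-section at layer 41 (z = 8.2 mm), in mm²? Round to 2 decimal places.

At z = 8.2 mm: the cube is absent (z outside [0, 7.5]); the cone at (-2.5, 6.5) (r1=4.5→r2=4) has section circumradius 4.062 here — a regular 32-gon (area = (32/2)·4.062²·sin(360°/32) = 51.49 mm²); Merging all regions: only the cone at (-2.5, 6.5) is present, so the union is just that shape — area = 51.49 mm². Overall, the cross-section is a single solid region. Net area = 51.49 mm².

51.49 mm²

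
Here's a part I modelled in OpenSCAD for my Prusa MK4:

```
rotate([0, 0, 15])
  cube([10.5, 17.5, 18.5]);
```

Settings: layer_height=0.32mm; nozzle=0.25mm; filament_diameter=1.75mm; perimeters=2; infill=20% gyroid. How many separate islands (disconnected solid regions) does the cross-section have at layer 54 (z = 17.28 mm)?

1

At z = 17.28 mm: the cube (footprint 10.5×17.5) is included at this height; (whole slice rotated 15° about Z — lengths, areas and connectivity unchanged). Overall, the cross-section is a single solid region. Island count = 1.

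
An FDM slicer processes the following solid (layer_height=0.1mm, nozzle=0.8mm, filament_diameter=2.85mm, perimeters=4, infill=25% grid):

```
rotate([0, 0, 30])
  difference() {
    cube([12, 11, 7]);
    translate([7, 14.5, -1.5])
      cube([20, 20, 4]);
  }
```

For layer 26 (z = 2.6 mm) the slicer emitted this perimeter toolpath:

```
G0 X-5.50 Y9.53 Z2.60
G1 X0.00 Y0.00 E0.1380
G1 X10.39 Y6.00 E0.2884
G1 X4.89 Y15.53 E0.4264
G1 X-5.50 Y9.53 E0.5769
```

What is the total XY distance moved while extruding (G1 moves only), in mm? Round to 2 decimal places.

Sum the Euclidean lengths of each G1 segment: total = 46.00 mm.

46.00 mm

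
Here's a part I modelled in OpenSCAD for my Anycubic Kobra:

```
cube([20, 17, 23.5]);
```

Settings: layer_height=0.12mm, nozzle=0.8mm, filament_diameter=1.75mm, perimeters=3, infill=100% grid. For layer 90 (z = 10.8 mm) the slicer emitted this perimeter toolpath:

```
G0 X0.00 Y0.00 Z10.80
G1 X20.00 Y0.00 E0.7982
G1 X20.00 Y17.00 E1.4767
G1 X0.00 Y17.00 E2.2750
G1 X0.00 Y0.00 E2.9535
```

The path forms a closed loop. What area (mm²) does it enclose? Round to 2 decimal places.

Apply the shoelace formula to the sequence of (X, Y) vertices; enclosed area = 340.00 mm².

340.00 mm²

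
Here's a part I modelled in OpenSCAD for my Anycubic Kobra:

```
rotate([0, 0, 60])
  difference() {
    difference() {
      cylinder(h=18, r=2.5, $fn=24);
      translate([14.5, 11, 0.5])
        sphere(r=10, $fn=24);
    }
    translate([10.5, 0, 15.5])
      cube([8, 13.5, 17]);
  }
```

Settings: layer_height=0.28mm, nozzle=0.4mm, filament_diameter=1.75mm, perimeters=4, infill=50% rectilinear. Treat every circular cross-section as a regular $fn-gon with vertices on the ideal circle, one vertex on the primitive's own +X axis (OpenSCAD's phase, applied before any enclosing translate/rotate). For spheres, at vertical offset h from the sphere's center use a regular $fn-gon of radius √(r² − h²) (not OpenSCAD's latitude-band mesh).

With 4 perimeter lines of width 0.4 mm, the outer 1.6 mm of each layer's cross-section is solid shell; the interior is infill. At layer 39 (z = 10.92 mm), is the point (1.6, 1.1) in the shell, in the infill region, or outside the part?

At z = 10.92 mm: the r=2.5 cylinder contributes a regular 24-gon of circumradius 2.5; the sphere at (14.5, 11) does not reach this height (|z−center|=10.420 > r=10); Subtracting the remaining from the first: none of the subtracted shapes is present at this height, so the r=2.5 cylinder is unchanged — 1 connected region; the cube at (10.5, 0) is absent (z outside [15.5, 32.5]); Taking the first minus the rest: none of the subtracted shapes is present at this height, so the result so far is unchanged — 1 connected region; (rotated 60° about Z; rotation is an isometry so areas/perimeters/island counts are preserved). Overall, the cross-section is a single solid region. Undo the 60° rotation: the query point maps to (1.753, -0.836) in the un-rotated model frame. The nearest boundary edge runs (2.17, -1.25)→(2.41, -0.65); distance from the point to it = 0.54 mm. The point is inside the cross-section, 0.54 mm from the nearest boundary — within the 1.6 mm shell band (4 × 0.4).

shell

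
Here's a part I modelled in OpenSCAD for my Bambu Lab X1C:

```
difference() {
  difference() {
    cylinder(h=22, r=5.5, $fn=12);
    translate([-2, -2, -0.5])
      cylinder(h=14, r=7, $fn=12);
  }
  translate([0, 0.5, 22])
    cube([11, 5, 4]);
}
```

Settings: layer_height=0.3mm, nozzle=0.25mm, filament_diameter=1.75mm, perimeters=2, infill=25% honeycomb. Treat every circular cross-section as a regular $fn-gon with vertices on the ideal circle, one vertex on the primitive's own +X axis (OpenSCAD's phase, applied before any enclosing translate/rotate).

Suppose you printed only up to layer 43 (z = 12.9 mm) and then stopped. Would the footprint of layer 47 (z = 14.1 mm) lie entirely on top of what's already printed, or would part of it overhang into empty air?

part overhangs

Compare the two slices. At z = 12.9: the r=5.5 cylinder contributes a regular 12-gon of circumradius 5.5 (area = (12/2)·5.500²·sin(360°/12) = 90.75 mm²); the cylinder at (-2, -2): section is a regular 12-gon, circumradius r=7 (area = (12/2)·7.000²·sin(360°/12) = 147.00 mm²); After the difference (first − rest): starting from the r=5.5 cylinder (90.75 mm²), the r=7 cylinder at (-2, -2) partially overlaps it — only the 79.88 mm² overlap (of its 147.00 mm²) is removed, clipping the outline — area = 10.87 mm²; the cube at (0, 0.5) is absent (z outside [22, 26]); After the difference (first − rest): none of the subtracted shapes is present at this height, so that combined region is unchanged — area = 10.87 mm². At z = 14.1: the r=5.5 cylinder gives a regular 12-gon of circumradius 5.5 (constant along its height) (area = (12/2)·5.500²·sin(360°/12) = 90.75 mm²); the cylinder at (-2, -2) does not reach this height (z outside [-0.5, 13.5]); Taking the first minus the rest: none of the subtracted shapes is present at this height, so the r=5.5 cylinder is unchanged — area = 90.75 mm²; the cube at (0, 0.5) is not intersected at this z (z outside [22, 26]); Taking the first minus the rest: none of the subtracted shapes is present at this height, so the result so far is unchanged — area = 90.75 mm². Checking containment: at z = 14.1 the cross-section extends beyond the z = 12.9 cross-section by about 79.88 mm².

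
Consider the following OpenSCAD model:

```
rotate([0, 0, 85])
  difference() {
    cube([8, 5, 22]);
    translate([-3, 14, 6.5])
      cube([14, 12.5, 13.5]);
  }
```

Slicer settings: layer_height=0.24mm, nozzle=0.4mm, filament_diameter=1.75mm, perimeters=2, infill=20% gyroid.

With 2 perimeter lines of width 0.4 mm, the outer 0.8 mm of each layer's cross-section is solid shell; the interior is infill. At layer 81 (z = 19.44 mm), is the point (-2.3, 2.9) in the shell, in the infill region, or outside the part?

infill

At z = 19.44 mm: the 8×5 cube contributes its full rectangle; the 14×12.5 cube at (-3, 14) contributes its full rectangle; Subtracting the remaining from the first: starting from the 8×5 cube, the 14×12.5 cube at (-3, 14) misses the remaining region (no effect) — 1 connected region; (whole slice rotated 85° about Z — lengths, areas and connectivity unchanged). Overall, the cross-section is a single solid region. Undo the 85° rotation: the query point maps to (2.689, 2.544) in the un-rotated model frame. The nearest boundary edge runs (0.00, 5.00)→(8.00, 5.00); distance from the point to it = 2.46 mm. The point is inside the cross-section and 2.46 mm from the nearest boundary — more than the 0.8 mm shell width (2 × 0.4), so it's in the infill interior.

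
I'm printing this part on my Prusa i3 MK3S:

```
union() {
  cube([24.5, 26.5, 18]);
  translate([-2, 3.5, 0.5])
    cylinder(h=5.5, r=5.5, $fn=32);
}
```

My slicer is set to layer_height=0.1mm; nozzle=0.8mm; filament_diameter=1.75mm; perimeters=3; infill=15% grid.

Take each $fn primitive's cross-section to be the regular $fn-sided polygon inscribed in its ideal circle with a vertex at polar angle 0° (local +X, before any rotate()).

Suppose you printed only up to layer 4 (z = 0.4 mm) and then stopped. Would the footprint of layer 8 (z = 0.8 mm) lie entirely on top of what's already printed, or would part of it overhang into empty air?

Compare the two slices. At z = 0.4: the cube (footprint 24.5×26.5) is included at this height (area 649.25 mm²); the cylinder at (-2, 3.5) is not intersected at this z (z outside [0.5, 6]); Merging all regions: only the 24.5×26.5 cube is present, so the union is just that shape — area = 649.25 mm². At z = 0.8: the 24.5×26.5 cube contributes its full rectangle (area 649.25 mm²); the r=5.5 cylinder at (-2, 3.5) gives a regular 32-gon of circumradius 5.5 (constant along its height) (area = (32/2)·5.500²·sin(360°/32) = 94.42 mm²); Taking the union: the regions partially overlap — summed areas 743.67 mm² minus the doubly-counted overlap 23.68 mm² gives 719.99 mm² — area = 719.99 mm². Checking containment: at z = 0.8 the cross-section extends beyond the z = 0.4 cross-section by about 70.74 mm².

part overhangs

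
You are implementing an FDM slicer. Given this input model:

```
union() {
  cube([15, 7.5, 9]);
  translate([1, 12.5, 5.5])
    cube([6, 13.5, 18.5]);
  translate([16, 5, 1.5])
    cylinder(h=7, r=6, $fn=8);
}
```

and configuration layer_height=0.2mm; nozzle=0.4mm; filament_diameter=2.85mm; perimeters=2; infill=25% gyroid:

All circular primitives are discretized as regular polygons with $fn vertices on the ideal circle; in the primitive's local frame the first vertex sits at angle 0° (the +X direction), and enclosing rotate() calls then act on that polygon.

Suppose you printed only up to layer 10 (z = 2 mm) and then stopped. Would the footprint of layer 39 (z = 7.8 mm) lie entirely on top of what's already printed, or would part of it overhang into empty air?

part overhangs

Compare the two slices. At z = 2: the 15×7.5 cube contributes its full rectangle (area 112.50 mm²); the cube at (1, 12.5) is not intersected at this z (z outside [5.5, 24]); the r=6 cylinder at (16, 5) contributes a regular 8-gon of circumradius 6 (area = (8/2)·6.000²·sin(360°/8) = 101.82 mm²); Taking the union: the regions partially overlap — summed areas 214.32 mm² minus the doubly-counted overlap 30.45 mm² gives 183.87 mm² — area = 183.87 mm². At z = 7.8: the cube (footprint 15×7.5) is included at this height (area 112.50 mm²); the 6×13.5 cube at (1, 12.5) contributes its full rectangle (area 81.00 mm²); the cylinder at (16, 5): section is a regular 8-gon, circumradius r=6 (area = (8/2)·6.000²·sin(360°/8) = 101.82 mm²); Merging all regions: the regions partially overlap — summed areas 295.32 mm² minus the doubly-counted overlap 30.45 mm² gives 264.87 mm² — area = 264.87 mm². Checking containment: at z = 7.8 the cross-section extends beyond the z = 2 cross-section by about 81.00 mm².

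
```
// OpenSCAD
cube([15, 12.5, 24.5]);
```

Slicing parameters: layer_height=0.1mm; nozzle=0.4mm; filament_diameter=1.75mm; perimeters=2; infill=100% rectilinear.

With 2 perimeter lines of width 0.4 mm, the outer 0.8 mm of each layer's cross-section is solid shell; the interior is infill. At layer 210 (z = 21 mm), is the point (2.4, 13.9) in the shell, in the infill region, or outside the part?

At z = 21 mm: the cube (footprint 15×12.5) is included at this height. Overall, the cross-section is a single solid region. The nearest boundary edge runs (15.00, 12.50)→(0.00, 12.50); distance from the point to it = 1.40 mm. The point is not inside any of the regions above, so it lies outside the cross-section (1.40 mm from the nearest boundary).

outside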